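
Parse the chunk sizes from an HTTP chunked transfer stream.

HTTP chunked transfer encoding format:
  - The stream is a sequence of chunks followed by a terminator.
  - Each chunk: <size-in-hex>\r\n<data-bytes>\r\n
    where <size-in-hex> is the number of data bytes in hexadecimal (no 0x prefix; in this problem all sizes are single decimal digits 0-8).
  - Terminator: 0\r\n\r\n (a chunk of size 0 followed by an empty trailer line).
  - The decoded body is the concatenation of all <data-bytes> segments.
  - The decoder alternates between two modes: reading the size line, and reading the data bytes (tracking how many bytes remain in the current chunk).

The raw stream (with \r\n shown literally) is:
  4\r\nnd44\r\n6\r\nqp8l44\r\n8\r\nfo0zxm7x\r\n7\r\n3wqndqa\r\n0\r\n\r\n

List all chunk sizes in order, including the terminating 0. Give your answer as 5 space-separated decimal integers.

Answer: 4 6 8 7 0

Derivation:
Chunk 1: stream[0..1]='4' size=0x4=4, data at stream[3..7]='nd44' -> body[0..4], body so far='nd44'
Chunk 2: stream[9..10]='6' size=0x6=6, data at stream[12..18]='qp8l44' -> body[4..10], body so far='nd44qp8l44'
Chunk 3: stream[20..21]='8' size=0x8=8, data at stream[23..31]='fo0zxm7x' -> body[10..18], body so far='nd44qp8l44fo0zxm7x'
Chunk 4: stream[33..34]='7' size=0x7=7, data at stream[36..43]='3wqndqa' -> body[18..25], body so far='nd44qp8l44fo0zxm7x3wqndqa'
Chunk 5: stream[45..46]='0' size=0 (terminator). Final body='nd44qp8l44fo0zxm7x3wqndqa' (25 bytes)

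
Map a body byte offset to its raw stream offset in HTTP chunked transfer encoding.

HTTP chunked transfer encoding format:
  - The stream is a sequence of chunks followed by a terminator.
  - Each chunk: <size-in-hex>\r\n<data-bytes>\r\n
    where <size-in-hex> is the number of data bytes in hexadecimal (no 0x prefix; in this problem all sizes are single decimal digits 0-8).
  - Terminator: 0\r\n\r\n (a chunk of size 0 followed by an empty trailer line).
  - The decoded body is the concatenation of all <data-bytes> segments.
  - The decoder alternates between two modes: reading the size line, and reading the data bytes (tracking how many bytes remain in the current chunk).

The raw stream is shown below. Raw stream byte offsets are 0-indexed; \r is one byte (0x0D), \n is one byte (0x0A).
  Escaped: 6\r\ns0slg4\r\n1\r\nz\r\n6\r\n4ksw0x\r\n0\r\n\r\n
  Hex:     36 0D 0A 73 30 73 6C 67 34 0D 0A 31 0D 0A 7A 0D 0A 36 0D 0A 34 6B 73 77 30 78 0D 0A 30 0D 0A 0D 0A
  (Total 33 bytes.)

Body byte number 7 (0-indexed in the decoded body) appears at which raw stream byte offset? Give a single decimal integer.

Answer: 20

Derivation:
Chunk 1: stream[0..1]='6' size=0x6=6, data at stream[3..9]='s0slg4' -> body[0..6], body so far='s0slg4'
Chunk 2: stream[11..12]='1' size=0x1=1, data at stream[14..15]='z' -> body[6..7], body so far='s0slg4z'
Chunk 3: stream[17..18]='6' size=0x6=6, data at stream[20..26]='4ksw0x' -> body[7..13], body so far='s0slg4z4ksw0x'
Chunk 4: stream[28..29]='0' size=0 (terminator). Final body='s0slg4z4ksw0x' (13 bytes)
Body byte 7 at stream offset 20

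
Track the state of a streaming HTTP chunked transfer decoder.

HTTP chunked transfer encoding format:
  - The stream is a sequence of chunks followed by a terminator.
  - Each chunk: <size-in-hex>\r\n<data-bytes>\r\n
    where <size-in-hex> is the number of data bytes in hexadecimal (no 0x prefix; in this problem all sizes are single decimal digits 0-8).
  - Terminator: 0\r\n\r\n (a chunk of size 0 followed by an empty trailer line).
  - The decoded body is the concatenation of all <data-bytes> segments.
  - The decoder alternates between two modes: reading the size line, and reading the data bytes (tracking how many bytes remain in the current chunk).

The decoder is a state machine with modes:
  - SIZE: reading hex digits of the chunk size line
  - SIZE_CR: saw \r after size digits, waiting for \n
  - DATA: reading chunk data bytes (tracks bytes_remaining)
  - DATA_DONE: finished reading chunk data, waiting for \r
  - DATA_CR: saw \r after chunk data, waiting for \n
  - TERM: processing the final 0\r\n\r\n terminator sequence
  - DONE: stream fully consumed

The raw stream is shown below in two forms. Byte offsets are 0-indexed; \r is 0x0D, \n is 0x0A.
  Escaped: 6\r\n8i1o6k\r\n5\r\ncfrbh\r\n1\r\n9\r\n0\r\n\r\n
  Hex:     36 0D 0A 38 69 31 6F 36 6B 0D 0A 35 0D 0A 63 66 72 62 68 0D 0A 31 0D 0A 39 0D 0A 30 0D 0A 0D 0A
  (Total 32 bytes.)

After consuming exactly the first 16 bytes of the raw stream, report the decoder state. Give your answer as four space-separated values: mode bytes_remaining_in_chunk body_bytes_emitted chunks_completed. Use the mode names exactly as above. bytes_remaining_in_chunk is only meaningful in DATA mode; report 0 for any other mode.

Byte 0 = '6': mode=SIZE remaining=0 emitted=0 chunks_done=0
Byte 1 = 0x0D: mode=SIZE_CR remaining=0 emitted=0 chunks_done=0
Byte 2 = 0x0A: mode=DATA remaining=6 emitted=0 chunks_done=0
Byte 3 = '8': mode=DATA remaining=5 emitted=1 chunks_done=0
Byte 4 = 'i': mode=DATA remaining=4 emitted=2 chunks_done=0
Byte 5 = '1': mode=DATA remaining=3 emitted=3 chunks_done=0
Byte 6 = 'o': mode=DATA remaining=2 emitted=4 chunks_done=0
Byte 7 = '6': mode=DATA remaining=1 emitted=5 chunks_done=0
Byte 8 = 'k': mode=DATA_DONE remaining=0 emitted=6 chunks_done=0
Byte 9 = 0x0D: mode=DATA_CR remaining=0 emitted=6 chunks_done=0
Byte 10 = 0x0A: mode=SIZE remaining=0 emitted=6 chunks_done=1
Byte 11 = '5': mode=SIZE remaining=0 emitted=6 chunks_done=1
Byte 12 = 0x0D: mode=SIZE_CR remaining=0 emitted=6 chunks_done=1
Byte 13 = 0x0A: mode=DATA remaining=5 emitted=6 chunks_done=1
Byte 14 = 'c': mode=DATA remaining=4 emitted=7 chunks_done=1
Byte 15 = 'f': mode=DATA remaining=3 emitted=8 chunks_done=1

Answer: DATA 3 8 1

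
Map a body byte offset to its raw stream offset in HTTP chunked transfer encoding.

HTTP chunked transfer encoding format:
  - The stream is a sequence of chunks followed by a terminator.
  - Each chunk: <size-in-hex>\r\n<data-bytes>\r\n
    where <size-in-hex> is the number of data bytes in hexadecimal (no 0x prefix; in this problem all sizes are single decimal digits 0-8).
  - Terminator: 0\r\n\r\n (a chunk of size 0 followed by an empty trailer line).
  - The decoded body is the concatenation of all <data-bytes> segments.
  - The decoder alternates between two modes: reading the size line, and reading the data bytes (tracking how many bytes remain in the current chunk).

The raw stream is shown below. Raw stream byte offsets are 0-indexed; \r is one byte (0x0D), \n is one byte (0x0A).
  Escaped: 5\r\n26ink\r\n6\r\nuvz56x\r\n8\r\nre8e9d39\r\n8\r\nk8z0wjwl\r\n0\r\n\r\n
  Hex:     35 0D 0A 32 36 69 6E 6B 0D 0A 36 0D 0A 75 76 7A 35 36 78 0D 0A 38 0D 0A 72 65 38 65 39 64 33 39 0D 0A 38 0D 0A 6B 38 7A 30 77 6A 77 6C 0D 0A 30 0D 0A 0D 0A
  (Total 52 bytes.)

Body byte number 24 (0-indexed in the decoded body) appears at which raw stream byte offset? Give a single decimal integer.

Answer: 42

Derivation:
Chunk 1: stream[0..1]='5' size=0x5=5, data at stream[3..8]='26ink' -> body[0..5], body so far='26ink'
Chunk 2: stream[10..11]='6' size=0x6=6, data at stream[13..19]='uvz56x' -> body[5..11], body so far='26inkuvz56x'
Chunk 3: stream[21..22]='8' size=0x8=8, data at stream[24..32]='re8e9d39' -> body[11..19], body so far='26inkuvz56xre8e9d39'
Chunk 4: stream[34..35]='8' size=0x8=8, data at stream[37..45]='k8z0wjwl' -> body[19..27], body so far='26inkuvz56xre8e9d39k8z0wjwl'
Chunk 5: stream[47..48]='0' size=0 (terminator). Final body='26inkuvz56xre8e9d39k8z0wjwl' (27 bytes)
Body byte 24 at stream offset 42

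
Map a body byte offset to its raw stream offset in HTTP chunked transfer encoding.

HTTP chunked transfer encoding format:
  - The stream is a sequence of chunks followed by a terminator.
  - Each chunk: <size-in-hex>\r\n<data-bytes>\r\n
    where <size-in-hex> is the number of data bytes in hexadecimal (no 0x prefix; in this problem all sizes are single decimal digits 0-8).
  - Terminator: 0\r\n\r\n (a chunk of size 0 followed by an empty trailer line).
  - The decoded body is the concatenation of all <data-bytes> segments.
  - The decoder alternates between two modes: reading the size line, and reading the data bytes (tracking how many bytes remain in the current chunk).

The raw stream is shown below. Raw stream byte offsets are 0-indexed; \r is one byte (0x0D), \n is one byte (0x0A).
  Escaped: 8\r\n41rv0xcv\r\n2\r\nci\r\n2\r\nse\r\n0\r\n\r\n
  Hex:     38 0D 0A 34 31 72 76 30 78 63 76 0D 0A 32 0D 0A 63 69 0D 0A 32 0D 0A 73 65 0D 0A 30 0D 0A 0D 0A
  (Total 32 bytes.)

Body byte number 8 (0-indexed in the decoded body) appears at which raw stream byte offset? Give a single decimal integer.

Answer: 16

Derivation:
Chunk 1: stream[0..1]='8' size=0x8=8, data at stream[3..11]='41rv0xcv' -> body[0..8], body so far='41rv0xcv'
Chunk 2: stream[13..14]='2' size=0x2=2, data at stream[16..18]='ci' -> body[8..10], body so far='41rv0xcvci'
Chunk 3: stream[20..21]='2' size=0x2=2, data at stream[23..25]='se' -> body[10..12], body so far='41rv0xcvcise'
Chunk 4: stream[27..28]='0' size=0 (terminator). Final body='41rv0xcvcise' (12 bytes)
Body byte 8 at stream offset 16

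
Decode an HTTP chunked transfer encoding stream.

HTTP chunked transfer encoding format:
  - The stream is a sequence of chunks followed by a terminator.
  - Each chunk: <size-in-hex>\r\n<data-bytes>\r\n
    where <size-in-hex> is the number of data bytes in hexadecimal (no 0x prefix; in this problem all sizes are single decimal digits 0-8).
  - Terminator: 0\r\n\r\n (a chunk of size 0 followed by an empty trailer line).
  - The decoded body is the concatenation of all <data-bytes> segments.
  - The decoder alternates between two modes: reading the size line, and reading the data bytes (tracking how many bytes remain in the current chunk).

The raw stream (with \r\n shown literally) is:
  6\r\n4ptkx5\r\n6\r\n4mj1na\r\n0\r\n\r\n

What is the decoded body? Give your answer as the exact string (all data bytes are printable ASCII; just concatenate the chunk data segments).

Answer: 4ptkx54mj1na

Derivation:
Chunk 1: stream[0..1]='6' size=0x6=6, data at stream[3..9]='4ptkx5' -> body[0..6], body so far='4ptkx5'
Chunk 2: stream[11..12]='6' size=0x6=6, data at stream[14..20]='4mj1na' -> body[6..12], body so far='4ptkx54mj1na'
Chunk 3: stream[22..23]='0' size=0 (terminator). Final body='4ptkx54mj1na' (12 bytes)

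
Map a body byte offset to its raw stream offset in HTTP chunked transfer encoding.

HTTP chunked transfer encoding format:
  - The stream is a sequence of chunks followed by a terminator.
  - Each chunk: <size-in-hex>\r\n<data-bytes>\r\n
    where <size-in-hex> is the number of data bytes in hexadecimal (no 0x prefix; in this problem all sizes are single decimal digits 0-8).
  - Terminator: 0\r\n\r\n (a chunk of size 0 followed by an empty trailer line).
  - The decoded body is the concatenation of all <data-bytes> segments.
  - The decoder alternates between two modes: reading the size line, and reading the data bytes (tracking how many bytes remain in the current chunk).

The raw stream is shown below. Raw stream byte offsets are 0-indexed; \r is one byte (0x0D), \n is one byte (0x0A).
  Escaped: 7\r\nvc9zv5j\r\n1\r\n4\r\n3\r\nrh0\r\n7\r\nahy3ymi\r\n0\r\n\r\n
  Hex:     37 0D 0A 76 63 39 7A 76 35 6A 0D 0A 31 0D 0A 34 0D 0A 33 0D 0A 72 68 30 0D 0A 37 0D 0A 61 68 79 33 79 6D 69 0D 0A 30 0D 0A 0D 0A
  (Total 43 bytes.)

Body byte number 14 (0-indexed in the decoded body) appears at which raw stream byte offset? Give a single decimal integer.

Chunk 1: stream[0..1]='7' size=0x7=7, data at stream[3..10]='vc9zv5j' -> body[0..7], body so far='vc9zv5j'
Chunk 2: stream[12..13]='1' size=0x1=1, data at stream[15..16]='4' -> body[7..8], body so far='vc9zv5j4'
Chunk 3: stream[18..19]='3' size=0x3=3, data at stream[21..24]='rh0' -> body[8..11], body so far='vc9zv5j4rh0'
Chunk 4: stream[26..27]='7' size=0x7=7, data at stream[29..36]='ahy3ymi' -> body[11..18], body so far='vc9zv5j4rh0ahy3ymi'
Chunk 5: stream[38..39]='0' size=0 (terminator). Final body='vc9zv5j4rh0ahy3ymi' (18 bytes)
Body byte 14 at stream offset 32

Answer: 32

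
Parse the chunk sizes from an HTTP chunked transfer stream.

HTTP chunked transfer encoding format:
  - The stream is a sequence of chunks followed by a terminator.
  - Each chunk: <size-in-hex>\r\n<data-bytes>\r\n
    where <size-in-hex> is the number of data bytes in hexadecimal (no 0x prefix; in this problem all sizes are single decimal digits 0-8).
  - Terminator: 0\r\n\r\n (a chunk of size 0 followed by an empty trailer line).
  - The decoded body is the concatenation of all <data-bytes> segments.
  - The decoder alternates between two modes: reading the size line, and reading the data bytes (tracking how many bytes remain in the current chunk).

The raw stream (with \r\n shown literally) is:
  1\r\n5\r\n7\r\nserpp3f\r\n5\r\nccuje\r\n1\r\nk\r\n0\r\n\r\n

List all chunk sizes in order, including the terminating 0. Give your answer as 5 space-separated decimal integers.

Answer: 1 7 5 1 0

Derivation:
Chunk 1: stream[0..1]='1' size=0x1=1, data at stream[3..4]='5' -> body[0..1], body so far='5'
Chunk 2: stream[6..7]='7' size=0x7=7, data at stream[9..16]='serpp3f' -> body[1..8], body so far='5serpp3f'
Chunk 3: stream[18..19]='5' size=0x5=5, data at stream[21..26]='ccuje' -> body[8..13], body so far='5serpp3fccuje'
Chunk 4: stream[28..29]='1' size=0x1=1, data at stream[31..32]='k' -> body[13..14], body so far='5serpp3fccujek'
Chunk 5: stream[34..35]='0' size=0 (terminator). Final body='5serpp3fccujek' (14 bytes)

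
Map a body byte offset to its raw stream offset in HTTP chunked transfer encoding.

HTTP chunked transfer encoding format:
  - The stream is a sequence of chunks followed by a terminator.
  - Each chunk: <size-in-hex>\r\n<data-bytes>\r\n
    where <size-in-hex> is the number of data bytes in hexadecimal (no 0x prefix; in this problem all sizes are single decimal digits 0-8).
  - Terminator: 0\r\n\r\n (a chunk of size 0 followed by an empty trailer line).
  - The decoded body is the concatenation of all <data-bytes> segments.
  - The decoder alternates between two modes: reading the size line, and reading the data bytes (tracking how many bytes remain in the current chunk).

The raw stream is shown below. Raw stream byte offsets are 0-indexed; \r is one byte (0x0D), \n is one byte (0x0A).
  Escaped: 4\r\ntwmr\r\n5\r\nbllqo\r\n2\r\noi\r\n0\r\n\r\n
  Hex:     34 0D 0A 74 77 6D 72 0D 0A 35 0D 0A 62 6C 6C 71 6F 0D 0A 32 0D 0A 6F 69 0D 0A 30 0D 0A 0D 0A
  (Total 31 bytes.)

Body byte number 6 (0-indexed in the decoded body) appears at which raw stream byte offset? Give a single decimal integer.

Answer: 14

Derivation:
Chunk 1: stream[0..1]='4' size=0x4=4, data at stream[3..7]='twmr' -> body[0..4], body so far='twmr'
Chunk 2: stream[9..10]='5' size=0x5=5, data at stream[12..17]='bllqo' -> body[4..9], body so far='twmrbllqo'
Chunk 3: stream[19..20]='2' size=0x2=2, data at stream[22..24]='oi' -> body[9..11], body so far='twmrbllqooi'
Chunk 4: stream[26..27]='0' size=0 (terminator). Final body='twmrbllqooi' (11 bytes)
Body byte 6 at stream offset 14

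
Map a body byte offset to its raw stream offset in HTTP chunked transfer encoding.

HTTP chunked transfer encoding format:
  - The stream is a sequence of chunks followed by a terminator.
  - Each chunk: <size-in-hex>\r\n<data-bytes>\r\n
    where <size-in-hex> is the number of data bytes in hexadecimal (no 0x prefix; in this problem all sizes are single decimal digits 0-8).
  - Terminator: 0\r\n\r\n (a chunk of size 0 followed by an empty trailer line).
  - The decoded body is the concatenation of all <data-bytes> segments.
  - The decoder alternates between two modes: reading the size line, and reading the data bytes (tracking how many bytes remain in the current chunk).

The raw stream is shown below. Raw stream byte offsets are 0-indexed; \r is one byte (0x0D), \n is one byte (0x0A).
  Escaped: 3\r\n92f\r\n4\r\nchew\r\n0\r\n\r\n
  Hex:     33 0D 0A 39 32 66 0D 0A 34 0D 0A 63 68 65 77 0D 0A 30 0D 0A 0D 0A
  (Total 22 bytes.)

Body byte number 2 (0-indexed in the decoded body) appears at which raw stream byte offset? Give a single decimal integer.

Answer: 5

Derivation:
Chunk 1: stream[0..1]='3' size=0x3=3, data at stream[3..6]='92f' -> body[0..3], body so far='92f'
Chunk 2: stream[8..9]='4' size=0x4=4, data at stream[11..15]='chew' -> body[3..7], body so far='92fchew'
Chunk 3: stream[17..18]='0' size=0 (terminator). Final body='92fchew' (7 bytes)
Body byte 2 at stream offset 5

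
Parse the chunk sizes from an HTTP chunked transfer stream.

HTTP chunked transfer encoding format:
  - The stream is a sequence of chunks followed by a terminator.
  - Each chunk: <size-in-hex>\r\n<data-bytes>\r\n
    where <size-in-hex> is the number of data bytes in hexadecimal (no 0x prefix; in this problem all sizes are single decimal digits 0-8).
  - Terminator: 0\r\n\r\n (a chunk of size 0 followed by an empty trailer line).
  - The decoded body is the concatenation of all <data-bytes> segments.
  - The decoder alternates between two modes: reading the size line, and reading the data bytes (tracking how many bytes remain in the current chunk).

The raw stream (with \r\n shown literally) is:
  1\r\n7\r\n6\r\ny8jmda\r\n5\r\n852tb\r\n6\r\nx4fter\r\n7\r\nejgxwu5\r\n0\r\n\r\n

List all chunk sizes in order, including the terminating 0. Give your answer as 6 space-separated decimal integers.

Answer: 1 6 5 6 7 0

Derivation:
Chunk 1: stream[0..1]='1' size=0x1=1, data at stream[3..4]='7' -> body[0..1], body so far='7'
Chunk 2: stream[6..7]='6' size=0x6=6, data at stream[9..15]='y8jmda' -> body[1..7], body so far='7y8jmda'
Chunk 3: stream[17..18]='5' size=0x5=5, data at stream[20..25]='852tb' -> body[7..12], body so far='7y8jmda852tb'
Chunk 4: stream[27..28]='6' size=0x6=6, data at stream[30..36]='x4fter' -> body[12..18], body so far='7y8jmda852tbx4fter'
Chunk 5: stream[38..39]='7' size=0x7=7, data at stream[41..48]='ejgxwu5' -> body[18..25], body so far='7y8jmda852tbx4fterejgxwu5'
Chunk 6: stream[50..51]='0' size=0 (terminator). Final body='7y8jmda852tbx4fterejgxwu5' (25 bytes)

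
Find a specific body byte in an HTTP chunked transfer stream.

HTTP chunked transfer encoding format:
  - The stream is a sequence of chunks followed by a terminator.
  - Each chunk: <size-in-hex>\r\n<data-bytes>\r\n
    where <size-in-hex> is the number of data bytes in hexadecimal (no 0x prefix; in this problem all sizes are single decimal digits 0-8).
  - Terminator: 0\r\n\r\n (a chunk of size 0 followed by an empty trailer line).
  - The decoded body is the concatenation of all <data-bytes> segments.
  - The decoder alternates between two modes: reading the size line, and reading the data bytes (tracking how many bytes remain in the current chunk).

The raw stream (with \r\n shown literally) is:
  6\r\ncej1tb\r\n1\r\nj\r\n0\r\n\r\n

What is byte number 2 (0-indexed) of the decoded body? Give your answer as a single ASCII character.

Chunk 1: stream[0..1]='6' size=0x6=6, data at stream[3..9]='cej1tb' -> body[0..6], body so far='cej1tb'
Chunk 2: stream[11..12]='1' size=0x1=1, data at stream[14..15]='j' -> body[6..7], body so far='cej1tbj'
Chunk 3: stream[17..18]='0' size=0 (terminator). Final body='cej1tbj' (7 bytes)
Body byte 2 = 'j'

Answer: j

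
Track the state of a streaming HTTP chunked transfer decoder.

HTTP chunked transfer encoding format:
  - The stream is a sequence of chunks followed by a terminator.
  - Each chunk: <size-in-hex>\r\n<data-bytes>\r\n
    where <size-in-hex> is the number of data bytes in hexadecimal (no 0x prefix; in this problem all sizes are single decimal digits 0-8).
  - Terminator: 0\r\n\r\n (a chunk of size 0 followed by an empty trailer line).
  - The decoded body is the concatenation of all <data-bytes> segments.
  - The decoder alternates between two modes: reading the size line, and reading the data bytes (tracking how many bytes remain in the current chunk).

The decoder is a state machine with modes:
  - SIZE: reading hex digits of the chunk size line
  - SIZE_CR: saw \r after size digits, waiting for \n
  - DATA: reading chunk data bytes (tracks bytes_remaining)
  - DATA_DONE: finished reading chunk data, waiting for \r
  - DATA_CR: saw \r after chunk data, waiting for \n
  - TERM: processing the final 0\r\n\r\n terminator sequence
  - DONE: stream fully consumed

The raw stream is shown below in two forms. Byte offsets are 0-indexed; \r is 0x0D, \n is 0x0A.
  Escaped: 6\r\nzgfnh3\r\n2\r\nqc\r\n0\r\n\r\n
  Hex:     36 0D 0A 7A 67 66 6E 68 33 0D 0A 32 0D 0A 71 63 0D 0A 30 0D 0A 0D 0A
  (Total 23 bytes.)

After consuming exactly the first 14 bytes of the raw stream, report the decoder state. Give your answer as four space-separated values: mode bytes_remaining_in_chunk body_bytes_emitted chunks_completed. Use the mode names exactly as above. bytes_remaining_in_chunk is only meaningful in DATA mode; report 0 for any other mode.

Byte 0 = '6': mode=SIZE remaining=0 emitted=0 chunks_done=0
Byte 1 = 0x0D: mode=SIZE_CR remaining=0 emitted=0 chunks_done=0
Byte 2 = 0x0A: mode=DATA remaining=6 emitted=0 chunks_done=0
Byte 3 = 'z': mode=DATA remaining=5 emitted=1 chunks_done=0
Byte 4 = 'g': mode=DATA remaining=4 emitted=2 chunks_done=0
Byte 5 = 'f': mode=DATA remaining=3 emitted=3 chunks_done=0
Byte 6 = 'n': mode=DATA remaining=2 emitted=4 chunks_done=0
Byte 7 = 'h': mode=DATA remaining=1 emitted=5 chunks_done=0
Byte 8 = '3': mode=DATA_DONE remaining=0 emitted=6 chunks_done=0
Byte 9 = 0x0D: mode=DATA_CR remaining=0 emitted=6 chunks_done=0
Byte 10 = 0x0A: mode=SIZE remaining=0 emitted=6 chunks_done=1
Byte 11 = '2': mode=SIZE remaining=0 emitted=6 chunks_done=1
Byte 12 = 0x0D: mode=SIZE_CR remaining=0 emitted=6 chunks_done=1
Byte 13 = 0x0A: mode=DATA remaining=2 emitted=6 chunks_done=1

Answer: DATA 2 6 1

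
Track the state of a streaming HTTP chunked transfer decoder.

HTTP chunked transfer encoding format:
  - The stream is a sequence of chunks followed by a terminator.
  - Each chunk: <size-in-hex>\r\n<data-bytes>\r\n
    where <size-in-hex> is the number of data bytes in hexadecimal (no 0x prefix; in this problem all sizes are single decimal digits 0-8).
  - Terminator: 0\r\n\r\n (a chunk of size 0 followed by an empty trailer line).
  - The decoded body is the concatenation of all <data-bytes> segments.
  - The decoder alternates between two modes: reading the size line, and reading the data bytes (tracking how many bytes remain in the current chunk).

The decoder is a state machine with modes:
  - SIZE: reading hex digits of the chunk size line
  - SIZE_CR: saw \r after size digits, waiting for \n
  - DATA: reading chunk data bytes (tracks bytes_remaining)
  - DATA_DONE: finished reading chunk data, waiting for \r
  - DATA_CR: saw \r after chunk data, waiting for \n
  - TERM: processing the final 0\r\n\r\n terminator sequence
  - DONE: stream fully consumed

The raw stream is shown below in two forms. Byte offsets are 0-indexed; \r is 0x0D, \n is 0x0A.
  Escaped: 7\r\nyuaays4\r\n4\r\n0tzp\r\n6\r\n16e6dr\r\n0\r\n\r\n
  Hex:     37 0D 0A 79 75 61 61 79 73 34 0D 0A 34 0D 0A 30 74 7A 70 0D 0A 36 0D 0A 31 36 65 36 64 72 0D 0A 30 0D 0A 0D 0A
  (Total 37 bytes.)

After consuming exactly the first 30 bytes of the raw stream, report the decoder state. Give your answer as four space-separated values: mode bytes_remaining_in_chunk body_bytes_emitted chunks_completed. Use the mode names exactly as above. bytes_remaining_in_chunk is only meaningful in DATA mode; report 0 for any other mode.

Byte 0 = '7': mode=SIZE remaining=0 emitted=0 chunks_done=0
Byte 1 = 0x0D: mode=SIZE_CR remaining=0 emitted=0 chunks_done=0
Byte 2 = 0x0A: mode=DATA remaining=7 emitted=0 chunks_done=0
Byte 3 = 'y': mode=DATA remaining=6 emitted=1 chunks_done=0
Byte 4 = 'u': mode=DATA remaining=5 emitted=2 chunks_done=0
Byte 5 = 'a': mode=DATA remaining=4 emitted=3 chunks_done=0
Byte 6 = 'a': mode=DATA remaining=3 emitted=4 chunks_done=0
Byte 7 = 'y': mode=DATA remaining=2 emitted=5 chunks_done=0
Byte 8 = 's': mode=DATA remaining=1 emitted=6 chunks_done=0
Byte 9 = '4': mode=DATA_DONE remaining=0 emitted=7 chunks_done=0
Byte 10 = 0x0D: mode=DATA_CR remaining=0 emitted=7 chunks_done=0
Byte 11 = 0x0A: mode=SIZE remaining=0 emitted=7 chunks_done=1
Byte 12 = '4': mode=SIZE remaining=0 emitted=7 chunks_done=1
Byte 13 = 0x0D: mode=SIZE_CR remaining=0 emitted=7 chunks_done=1
Byte 14 = 0x0A: mode=DATA remaining=4 emitted=7 chunks_done=1
Byte 15 = '0': mode=DATA remaining=3 emitted=8 chunks_done=1
Byte 16 = 't': mode=DATA remaining=2 emitted=9 chunks_done=1
Byte 17 = 'z': mode=DATA remaining=1 emitted=10 chunks_done=1
Byte 18 = 'p': mode=DATA_DONE remaining=0 emitted=11 chunks_done=1
Byte 19 = 0x0D: mode=DATA_CR remaining=0 emitted=11 chunks_done=1
Byte 20 = 0x0A: mode=SIZE remaining=0 emitted=11 chunks_done=2
Byte 21 = '6': mode=SIZE remaining=0 emitted=11 chunks_done=2
Byte 22 = 0x0D: mode=SIZE_CR remaining=0 emitted=11 chunks_done=2
Byte 23 = 0x0A: mode=DATA remaining=6 emitted=11 chunks_done=2
Byte 24 = '1': mode=DATA remaining=5 emitted=12 chunks_done=2
Byte 25 = '6': mode=DATA remaining=4 emitted=13 chunks_done=2
Byte 26 = 'e': mode=DATA remaining=3 emitted=14 chunks_done=2
Byte 27 = '6': mode=DATA remaining=2 emitted=15 chunks_done=2
Byte 28 = 'd': mode=DATA remaining=1 emitted=16 chunks_done=2
Byte 29 = 'r': mode=DATA_DONE remaining=0 emitted=17 chunks_done=2

Answer: DATA_DONE 0 17 2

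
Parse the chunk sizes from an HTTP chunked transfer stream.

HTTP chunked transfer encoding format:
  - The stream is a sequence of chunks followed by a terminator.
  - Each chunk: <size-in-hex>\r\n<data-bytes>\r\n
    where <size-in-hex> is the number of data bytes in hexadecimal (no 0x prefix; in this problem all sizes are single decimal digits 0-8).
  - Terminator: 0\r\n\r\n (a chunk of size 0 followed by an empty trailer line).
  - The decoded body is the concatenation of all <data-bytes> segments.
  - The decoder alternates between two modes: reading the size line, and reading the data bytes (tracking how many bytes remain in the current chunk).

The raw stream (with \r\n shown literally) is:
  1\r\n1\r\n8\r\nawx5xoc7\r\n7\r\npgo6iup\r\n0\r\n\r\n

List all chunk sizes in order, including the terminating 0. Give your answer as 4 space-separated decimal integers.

Chunk 1: stream[0..1]='1' size=0x1=1, data at stream[3..4]='1' -> body[0..1], body so far='1'
Chunk 2: stream[6..7]='8' size=0x8=8, data at stream[9..17]='awx5xoc7' -> body[1..9], body so far='1awx5xoc7'
Chunk 3: stream[19..20]='7' size=0x7=7, data at stream[22..29]='pgo6iup' -> body[9..16], body so far='1awx5xoc7pgo6iup'
Chunk 4: stream[31..32]='0' size=0 (terminator). Final body='1awx5xoc7pgo6iup' (16 bytes)

Answer: 1 8 7 0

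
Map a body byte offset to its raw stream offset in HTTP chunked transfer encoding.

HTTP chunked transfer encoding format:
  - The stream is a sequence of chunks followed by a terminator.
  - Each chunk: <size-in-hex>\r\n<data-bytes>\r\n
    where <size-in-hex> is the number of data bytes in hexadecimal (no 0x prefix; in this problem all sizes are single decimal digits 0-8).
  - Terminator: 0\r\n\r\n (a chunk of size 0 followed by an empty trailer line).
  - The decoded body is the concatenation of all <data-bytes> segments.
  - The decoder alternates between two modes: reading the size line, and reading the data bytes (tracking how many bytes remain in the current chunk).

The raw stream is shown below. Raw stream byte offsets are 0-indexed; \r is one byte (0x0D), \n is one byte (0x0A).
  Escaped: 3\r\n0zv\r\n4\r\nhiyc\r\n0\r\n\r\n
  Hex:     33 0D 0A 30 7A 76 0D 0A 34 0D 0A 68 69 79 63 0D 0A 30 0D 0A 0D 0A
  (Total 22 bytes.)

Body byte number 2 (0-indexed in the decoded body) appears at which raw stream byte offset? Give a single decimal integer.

Chunk 1: stream[0..1]='3' size=0x3=3, data at stream[3..6]='0zv' -> body[0..3], body so far='0zv'
Chunk 2: stream[8..9]='4' size=0x4=4, data at stream[11..15]='hiyc' -> body[3..7], body so far='0zvhiyc'
Chunk 3: stream[17..18]='0' size=0 (terminator). Final body='0zvhiyc' (7 bytes)
Body byte 2 at stream offset 5

Answer: 5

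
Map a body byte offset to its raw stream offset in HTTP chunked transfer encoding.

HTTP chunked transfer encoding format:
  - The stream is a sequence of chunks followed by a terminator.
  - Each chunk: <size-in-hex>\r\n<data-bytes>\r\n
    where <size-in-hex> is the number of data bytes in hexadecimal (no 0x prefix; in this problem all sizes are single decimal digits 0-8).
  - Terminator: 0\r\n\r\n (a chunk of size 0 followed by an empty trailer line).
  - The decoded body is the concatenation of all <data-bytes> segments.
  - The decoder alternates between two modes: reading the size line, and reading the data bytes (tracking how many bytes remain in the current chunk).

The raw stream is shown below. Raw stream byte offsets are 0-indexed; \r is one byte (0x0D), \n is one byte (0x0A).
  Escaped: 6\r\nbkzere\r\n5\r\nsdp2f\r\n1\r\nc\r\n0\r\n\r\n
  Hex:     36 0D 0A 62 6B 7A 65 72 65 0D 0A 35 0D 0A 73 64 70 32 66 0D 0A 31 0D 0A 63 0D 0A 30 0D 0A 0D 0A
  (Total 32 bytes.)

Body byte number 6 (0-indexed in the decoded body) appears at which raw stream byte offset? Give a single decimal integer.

Answer: 14

Derivation:
Chunk 1: stream[0..1]='6' size=0x6=6, data at stream[3..9]='bkzere' -> body[0..6], body so far='bkzere'
Chunk 2: stream[11..12]='5' size=0x5=5, data at stream[14..19]='sdp2f' -> body[6..11], body so far='bkzeresdp2f'
Chunk 3: stream[21..22]='1' size=0x1=1, data at stream[24..25]='c' -> body[11..12], body so far='bkzeresdp2fc'
Chunk 4: stream[27..28]='0' size=0 (terminator). Final body='bkzeresdp2fc' (12 bytes)
Body byte 6 at stream offset 14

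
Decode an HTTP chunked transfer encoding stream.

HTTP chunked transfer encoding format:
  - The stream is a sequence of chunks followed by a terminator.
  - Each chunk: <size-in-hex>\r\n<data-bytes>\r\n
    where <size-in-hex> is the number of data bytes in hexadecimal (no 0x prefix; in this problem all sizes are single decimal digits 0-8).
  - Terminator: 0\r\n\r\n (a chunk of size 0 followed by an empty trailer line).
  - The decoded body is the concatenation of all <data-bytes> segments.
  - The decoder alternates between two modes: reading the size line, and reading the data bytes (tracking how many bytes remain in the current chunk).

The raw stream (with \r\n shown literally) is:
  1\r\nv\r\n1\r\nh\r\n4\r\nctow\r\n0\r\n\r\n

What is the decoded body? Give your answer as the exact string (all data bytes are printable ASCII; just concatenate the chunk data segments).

Answer: vhctow

Derivation:
Chunk 1: stream[0..1]='1' size=0x1=1, data at stream[3..4]='v' -> body[0..1], body so far='v'
Chunk 2: stream[6..7]='1' size=0x1=1, data at stream[9..10]='h' -> body[1..2], body so far='vh'
Chunk 3: stream[12..13]='4' size=0x4=4, data at stream[15..19]='ctow' -> body[2..6], body so far='vhctow'
Chunk 4: stream[21..22]='0' size=0 (terminator). Final body='vhctow' (6 bytes)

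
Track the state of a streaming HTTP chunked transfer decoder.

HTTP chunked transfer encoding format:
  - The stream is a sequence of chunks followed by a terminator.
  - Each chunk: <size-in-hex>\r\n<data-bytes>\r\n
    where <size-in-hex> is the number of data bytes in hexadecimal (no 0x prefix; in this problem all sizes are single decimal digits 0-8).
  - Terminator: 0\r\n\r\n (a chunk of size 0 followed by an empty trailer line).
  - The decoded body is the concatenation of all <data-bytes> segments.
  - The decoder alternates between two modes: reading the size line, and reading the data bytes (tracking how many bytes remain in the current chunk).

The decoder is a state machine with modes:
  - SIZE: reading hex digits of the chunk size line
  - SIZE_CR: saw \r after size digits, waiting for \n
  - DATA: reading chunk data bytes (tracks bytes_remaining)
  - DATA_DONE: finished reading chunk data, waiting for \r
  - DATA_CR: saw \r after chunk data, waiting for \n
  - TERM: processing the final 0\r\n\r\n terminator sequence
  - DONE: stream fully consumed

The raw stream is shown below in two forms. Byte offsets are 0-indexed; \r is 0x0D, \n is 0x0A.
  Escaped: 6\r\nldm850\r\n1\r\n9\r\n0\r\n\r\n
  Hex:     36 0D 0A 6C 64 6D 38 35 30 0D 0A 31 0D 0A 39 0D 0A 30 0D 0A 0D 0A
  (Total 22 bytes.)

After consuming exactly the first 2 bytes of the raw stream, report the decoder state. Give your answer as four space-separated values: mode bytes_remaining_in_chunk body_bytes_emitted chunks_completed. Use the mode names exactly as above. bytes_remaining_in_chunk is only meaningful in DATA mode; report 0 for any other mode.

Byte 0 = '6': mode=SIZE remaining=0 emitted=0 chunks_done=0
Byte 1 = 0x0D: mode=SIZE_CR remaining=0 emitted=0 chunks_done=0

Answer: SIZE_CR 0 0 0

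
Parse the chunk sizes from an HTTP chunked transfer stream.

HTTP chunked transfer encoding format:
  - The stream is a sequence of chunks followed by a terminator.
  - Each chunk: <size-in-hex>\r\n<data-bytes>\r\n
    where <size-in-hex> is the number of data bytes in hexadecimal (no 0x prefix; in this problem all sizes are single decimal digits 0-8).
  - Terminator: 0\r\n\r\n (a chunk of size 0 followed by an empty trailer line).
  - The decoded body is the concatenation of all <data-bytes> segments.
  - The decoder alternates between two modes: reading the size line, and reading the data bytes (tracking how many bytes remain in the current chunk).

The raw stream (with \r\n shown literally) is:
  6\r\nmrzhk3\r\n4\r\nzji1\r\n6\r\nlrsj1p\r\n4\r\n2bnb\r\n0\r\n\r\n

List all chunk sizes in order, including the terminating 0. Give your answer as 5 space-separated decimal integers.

Answer: 6 4 6 4 0

Derivation:
Chunk 1: stream[0..1]='6' size=0x6=6, data at stream[3..9]='mrzhk3' -> body[0..6], body so far='mrzhk3'
Chunk 2: stream[11..12]='4' size=0x4=4, data at stream[14..18]='zji1' -> body[6..10], body so far='mrzhk3zji1'
Chunk 3: stream[20..21]='6' size=0x6=6, data at stream[23..29]='lrsj1p' -> body[10..16], body so far='mrzhk3zji1lrsj1p'
Chunk 4: stream[31..32]='4' size=0x4=4, data at stream[34..38]='2bnb' -> body[16..20], body so far='mrzhk3zji1lrsj1p2bnb'
Chunk 5: stream[40..41]='0' size=0 (terminator). Final body='mrzhk3zji1lrsj1p2bnb' (20 bytes)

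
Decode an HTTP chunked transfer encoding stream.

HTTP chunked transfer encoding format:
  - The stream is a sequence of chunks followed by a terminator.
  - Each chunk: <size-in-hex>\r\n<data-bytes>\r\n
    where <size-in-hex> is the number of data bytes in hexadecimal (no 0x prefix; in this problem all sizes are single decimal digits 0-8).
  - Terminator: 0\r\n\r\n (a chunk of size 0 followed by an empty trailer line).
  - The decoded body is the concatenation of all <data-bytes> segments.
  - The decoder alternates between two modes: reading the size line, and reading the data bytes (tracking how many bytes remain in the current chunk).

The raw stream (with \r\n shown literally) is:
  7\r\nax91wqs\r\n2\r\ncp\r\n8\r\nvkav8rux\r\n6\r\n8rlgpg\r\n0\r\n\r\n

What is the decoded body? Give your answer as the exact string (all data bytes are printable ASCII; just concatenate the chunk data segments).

Answer: ax91wqscpvkav8rux8rlgpg

Derivation:
Chunk 1: stream[0..1]='7' size=0x7=7, data at stream[3..10]='ax91wqs' -> body[0..7], body so far='ax91wqs'
Chunk 2: stream[12..13]='2' size=0x2=2, data at stream[15..17]='cp' -> body[7..9], body so far='ax91wqscp'
Chunk 3: stream[19..20]='8' size=0x8=8, data at stream[22..30]='vkav8rux' -> body[9..17], body so far='ax91wqscpvkav8rux'
Chunk 4: stream[32..33]='6' size=0x6=6, data at stream[35..41]='8rlgpg' -> body[17..23], body so far='ax91wqscpvkav8rux8rlgpg'
Chunk 5: stream[43..44]='0' size=0 (terminator). Final body='ax91wqscpvkav8rux8rlgpg' (23 bytes)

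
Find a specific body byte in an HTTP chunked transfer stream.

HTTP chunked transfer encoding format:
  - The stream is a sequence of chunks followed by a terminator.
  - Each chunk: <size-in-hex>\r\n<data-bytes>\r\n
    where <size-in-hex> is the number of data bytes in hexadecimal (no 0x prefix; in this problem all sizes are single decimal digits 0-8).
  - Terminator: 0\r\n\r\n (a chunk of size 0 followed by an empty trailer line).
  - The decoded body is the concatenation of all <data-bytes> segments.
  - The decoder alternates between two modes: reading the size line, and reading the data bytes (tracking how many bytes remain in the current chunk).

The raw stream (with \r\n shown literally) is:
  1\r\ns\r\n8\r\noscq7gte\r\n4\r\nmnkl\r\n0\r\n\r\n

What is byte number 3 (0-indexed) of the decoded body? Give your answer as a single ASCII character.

Chunk 1: stream[0..1]='1' size=0x1=1, data at stream[3..4]='s' -> body[0..1], body so far='s'
Chunk 2: stream[6..7]='8' size=0x8=8, data at stream[9..17]='oscq7gte' -> body[1..9], body so far='soscq7gte'
Chunk 3: stream[19..20]='4' size=0x4=4, data at stream[22..26]='mnkl' -> body[9..13], body so far='soscq7gtemnkl'
Chunk 4: stream[28..29]='0' size=0 (terminator). Final body='soscq7gtemnkl' (13 bytes)
Body byte 3 = 'c'

Answer: c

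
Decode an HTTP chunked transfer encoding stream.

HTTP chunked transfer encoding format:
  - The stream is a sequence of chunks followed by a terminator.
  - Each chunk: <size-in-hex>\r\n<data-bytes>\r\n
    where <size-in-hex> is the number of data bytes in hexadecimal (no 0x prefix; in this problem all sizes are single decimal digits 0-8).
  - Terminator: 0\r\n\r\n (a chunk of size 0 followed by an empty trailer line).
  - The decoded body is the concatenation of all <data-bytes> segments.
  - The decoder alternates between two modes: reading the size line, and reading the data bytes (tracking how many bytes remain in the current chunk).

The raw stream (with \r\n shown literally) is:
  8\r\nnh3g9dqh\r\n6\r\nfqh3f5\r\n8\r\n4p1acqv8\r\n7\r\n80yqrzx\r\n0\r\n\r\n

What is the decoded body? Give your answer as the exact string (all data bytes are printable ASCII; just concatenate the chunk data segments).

Chunk 1: stream[0..1]='8' size=0x8=8, data at stream[3..11]='nh3g9dqh' -> body[0..8], body so far='nh3g9dqh'
Chunk 2: stream[13..14]='6' size=0x6=6, data at stream[16..22]='fqh3f5' -> body[8..14], body so far='nh3g9dqhfqh3f5'
Chunk 3: stream[24..25]='8' size=0x8=8, data at stream[27..35]='4p1acqv8' -> body[14..22], body so far='nh3g9dqhfqh3f54p1acqv8'
Chunk 4: stream[37..38]='7' size=0x7=7, data at stream[40..47]='80yqrzx' -> body[22..29], body so far='nh3g9dqhfqh3f54p1acqv880yqrzx'
Chunk 5: stream[49..50]='0' size=0 (terminator). Final body='nh3g9dqhfqh3f54p1acqv880yqrzx' (29 bytes)

Answer: nh3g9dqhfqh3f54p1acqv880yqrzx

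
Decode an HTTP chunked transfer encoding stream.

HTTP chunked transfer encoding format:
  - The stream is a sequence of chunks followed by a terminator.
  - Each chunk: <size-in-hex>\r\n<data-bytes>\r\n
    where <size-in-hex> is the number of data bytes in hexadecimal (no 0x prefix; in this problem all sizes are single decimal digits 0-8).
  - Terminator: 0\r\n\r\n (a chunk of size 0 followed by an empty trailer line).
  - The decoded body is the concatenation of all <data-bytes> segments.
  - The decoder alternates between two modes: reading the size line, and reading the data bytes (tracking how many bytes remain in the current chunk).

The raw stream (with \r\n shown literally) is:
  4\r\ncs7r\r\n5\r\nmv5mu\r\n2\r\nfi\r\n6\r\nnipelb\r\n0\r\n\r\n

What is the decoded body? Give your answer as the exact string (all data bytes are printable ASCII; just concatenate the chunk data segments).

Chunk 1: stream[0..1]='4' size=0x4=4, data at stream[3..7]='cs7r' -> body[0..4], body so far='cs7r'
Chunk 2: stream[9..10]='5' size=0x5=5, data at stream[12..17]='mv5mu' -> body[4..9], body so far='cs7rmv5mu'
Chunk 3: stream[19..20]='2' size=0x2=2, data at stream[22..24]='fi' -> body[9..11], body so far='cs7rmv5mufi'
Chunk 4: stream[26..27]='6' size=0x6=6, data at stream[29..35]='nipelb' -> body[11..17], body so far='cs7rmv5mufinipelb'
Chunk 5: stream[37..38]='0' size=0 (terminator). Final body='cs7rmv5mufinipelb' (17 bytes)

Answer: cs7rmv5mufinipelb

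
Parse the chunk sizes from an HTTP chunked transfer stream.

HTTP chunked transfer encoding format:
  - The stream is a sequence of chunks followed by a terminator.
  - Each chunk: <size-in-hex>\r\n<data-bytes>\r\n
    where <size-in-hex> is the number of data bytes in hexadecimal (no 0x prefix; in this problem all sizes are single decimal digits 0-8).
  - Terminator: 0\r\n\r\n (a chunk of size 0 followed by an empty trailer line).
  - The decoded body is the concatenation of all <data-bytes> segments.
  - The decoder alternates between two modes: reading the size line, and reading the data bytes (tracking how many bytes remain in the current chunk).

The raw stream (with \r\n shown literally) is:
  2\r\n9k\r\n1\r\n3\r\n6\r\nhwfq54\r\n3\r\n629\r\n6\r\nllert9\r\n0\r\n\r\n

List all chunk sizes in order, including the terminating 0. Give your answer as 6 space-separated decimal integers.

Answer: 2 1 6 3 6 0

Derivation:
Chunk 1: stream[0..1]='2' size=0x2=2, data at stream[3..5]='9k' -> body[0..2], body so far='9k'
Chunk 2: stream[7..8]='1' size=0x1=1, data at stream[10..11]='3' -> body[2..3], body so far='9k3'
Chunk 3: stream[13..14]='6' size=0x6=6, data at stream[16..22]='hwfq54' -> body[3..9], body so far='9k3hwfq54'
Chunk 4: stream[24..25]='3' size=0x3=3, data at stream[27..30]='629' -> body[9..12], body so far='9k3hwfq54629'
Chunk 5: stream[32..33]='6' size=0x6=6, data at stream[35..41]='llert9' -> body[12..18], body so far='9k3hwfq54629llert9'
Chunk 6: stream[43..44]='0' size=0 (terminator). Final body='9k3hwfq54629llert9' (18 bytes)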